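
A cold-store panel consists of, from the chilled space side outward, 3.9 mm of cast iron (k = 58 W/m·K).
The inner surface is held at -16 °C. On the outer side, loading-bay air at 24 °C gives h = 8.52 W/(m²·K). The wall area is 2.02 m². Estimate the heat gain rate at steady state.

Q ≈ 688 W

Treating each layer as a thermal resistance in series:
R_cast iron = L/(kA) = 0.0039/(58×2.02) = 3.329×10^-5 K/W
R_outer film = 1/(h_o·A) = 1/(8.52×2.02) = 0.0581 K/W
R_total = 0.05814 K/W
Q = ΔT / R_total = 40 / 0.05814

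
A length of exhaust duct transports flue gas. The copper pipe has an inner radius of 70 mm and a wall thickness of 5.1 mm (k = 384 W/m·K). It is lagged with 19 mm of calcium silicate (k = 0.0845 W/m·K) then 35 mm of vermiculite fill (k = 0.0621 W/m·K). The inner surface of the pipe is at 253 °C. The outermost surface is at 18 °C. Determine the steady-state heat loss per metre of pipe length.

q′ ≈ 190 W/m

For a radial system each layer contributes R = ln(r_out/r_in)/(2πkL); films add R = 1/(hA).
R_copper pipe wall = ln(75.1/70)/(2π×384×1) = 2.915×10^-5 K/W
R_calcium silicate = ln(94.1/75.1)/(2π×0.0845×1) = 0.4248 K/W
R_vermiculite fill = ln(129.1/94.1)/(2π×0.0621×1) = 0.8105 K/W
R_total = 1.235 K/W
Q = ΔT/R_total = 235/1.235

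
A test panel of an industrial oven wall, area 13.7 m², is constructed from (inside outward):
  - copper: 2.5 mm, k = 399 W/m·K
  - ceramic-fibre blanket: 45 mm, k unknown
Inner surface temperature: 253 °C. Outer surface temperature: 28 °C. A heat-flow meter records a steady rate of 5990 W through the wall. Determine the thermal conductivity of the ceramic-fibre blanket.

Using the resistance-network approach (series):
R_copper = L/(kA) = 0.0025/(399×13.7) = 4.573×10^-7 K/W
Sum of known resistances R_other = 4.573×10^-7 K/W
Total R = ΔT/Q = 225/5990 = 0.03756 K/W
R_ceramic-fibre blanket = R_total − R_other = 0.03756 K/W
k = L/(R·A) = 0.045/(0.03756×13.7)

k ≈ 0.0874 W/(m·K)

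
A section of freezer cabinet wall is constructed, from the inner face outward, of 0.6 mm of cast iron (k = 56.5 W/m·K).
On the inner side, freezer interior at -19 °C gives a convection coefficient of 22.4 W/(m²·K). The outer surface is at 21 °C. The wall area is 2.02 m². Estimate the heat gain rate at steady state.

Thermal resistances in series:
R_inner film = 1/(h_i·A) = 1/(22.4×2.02) = 0.0221 K/W
R_cast iron = L/(kA) = 0.0006/(56.5×2.02) = 5.257×10^-6 K/W
R_total = 0.02211 K/W
Q = ΔT / R_total = 40 / 0.02211

Q ≈ 1810 W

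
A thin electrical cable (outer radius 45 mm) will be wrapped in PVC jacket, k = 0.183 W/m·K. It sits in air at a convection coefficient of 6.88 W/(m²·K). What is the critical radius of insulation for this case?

For a cylinder r_cr = k/h = 0.183/6.88
r_cr = 26.6 mm; since the bare radius (45 mm) is above r_cr, any added insulation will reduce heat loss.

r_cr ≈ 26.6 mm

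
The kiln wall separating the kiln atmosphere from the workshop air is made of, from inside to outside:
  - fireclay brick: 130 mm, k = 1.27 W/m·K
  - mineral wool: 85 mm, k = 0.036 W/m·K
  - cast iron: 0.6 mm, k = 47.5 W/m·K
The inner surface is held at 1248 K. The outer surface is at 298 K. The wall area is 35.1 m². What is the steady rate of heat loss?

Q ≈ 13500 W

Series thermal resistances:
R_fireclay brick = L/(kA) = 0.13/(1.27×35.1) = 0.002916 K/W
R_mineral wool = L/(kA) = 0.085/(0.036×35.1) = 0.06727 K/W
R_cast iron = L/(kA) = 0.0006/(47.5×35.1) = 3.599×10^-7 K/W
R_total = 0.07018 K/W
Q = ΔT / R_total = 950 / 0.07018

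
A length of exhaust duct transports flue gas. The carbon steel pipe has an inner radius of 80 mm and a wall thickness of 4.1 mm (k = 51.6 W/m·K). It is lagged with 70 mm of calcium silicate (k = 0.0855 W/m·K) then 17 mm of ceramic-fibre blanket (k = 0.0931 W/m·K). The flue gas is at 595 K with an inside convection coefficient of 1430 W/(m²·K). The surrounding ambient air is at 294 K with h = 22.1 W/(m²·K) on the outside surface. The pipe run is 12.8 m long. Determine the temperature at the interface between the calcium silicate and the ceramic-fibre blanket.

Radial resistances (cylindrical: R_cond = ln(r_o/r_i)/(2πkL), R_conv = 1/(h·2πrL)):
R_inner film = 1/(h_i·2πr₁L) = 1/(1430×2π×0.08×12.8) = 1.087×10^-4 K/W
R_carbon steel pipe wall = ln(84.1/80)/(2π×51.6×12.8) = 1.204×10^-5 K/W
R_calcium silicate = ln(154.1/84.1)/(2π×0.0855×12.8) = 0.08807 K/W
R_ceramic-fibre blanket = ln(171.1/154.1)/(2π×0.0931×12.8) = 0.01398 K/W
R_outer film = 1/(h_o·2πr_oL) = 1/(22.1×2π×0.1711×12.8) = 0.003288 K/W
R_total = 0.1055 K/W
Q = ΔT/R_total = 301/0.1055
Q = 2850 W
T_interface = T_inner − Q·ΣR(inner→interface) = 595 − 2850×0.08819

T ≈ 343 K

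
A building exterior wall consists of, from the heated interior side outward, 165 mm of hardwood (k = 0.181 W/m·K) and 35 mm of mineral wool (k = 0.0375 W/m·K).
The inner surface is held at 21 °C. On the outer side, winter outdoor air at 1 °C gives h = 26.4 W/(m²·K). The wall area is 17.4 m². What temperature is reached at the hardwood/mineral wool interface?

T ≈ 11.3 °C

Thermal resistances in series:
R_hardwood = L/(kA) = 0.165/(0.181×17.4) = 0.05239 K/W
R_mineral wool = L/(kA) = 0.035/(0.0375×17.4) = 0.05364 K/W
R_outer film = 1/(h_o·A) = 1/(26.4×17.4) = 0.002177 K/W
R_total = 0.1082 K/W;  Q = ΔT/R_total = 20/0.1082 = 184.8 W
T_interface = T_inner − Q·ΣR(inner→interface) = 21 − 185×0.05239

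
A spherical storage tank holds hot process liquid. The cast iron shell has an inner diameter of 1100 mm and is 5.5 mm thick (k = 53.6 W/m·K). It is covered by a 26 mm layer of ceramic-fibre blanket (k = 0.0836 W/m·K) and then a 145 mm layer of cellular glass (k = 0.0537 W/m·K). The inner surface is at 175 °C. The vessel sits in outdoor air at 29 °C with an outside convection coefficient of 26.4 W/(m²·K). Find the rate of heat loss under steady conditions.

For a spherical shell R = (1/r₁ − 1/r₂)/(4πk); film R = 1/(h·4πr²). In series:
R_cast iron shell = (1/0.55 − 1/0.5555)/(4π×53.6) = 2.673×10^-5 K/W
R_ceramic-fibre blanket = (1/0.5555 − 1/0.5815)/(4π×0.0836) = 0.07662 K/W
R_cellular glass = (1/0.5815 − 1/0.7265)/(4π×0.0537) = 0.5086 K/W
R_outer film = 1/(h·4πr_o²) = 1/(26.4×4π×0.7265²) = 0.005711 K/W
R_total = 0.591 K/W
Q = ΔT/R_total = 146/0.591

Q ≈ 247 W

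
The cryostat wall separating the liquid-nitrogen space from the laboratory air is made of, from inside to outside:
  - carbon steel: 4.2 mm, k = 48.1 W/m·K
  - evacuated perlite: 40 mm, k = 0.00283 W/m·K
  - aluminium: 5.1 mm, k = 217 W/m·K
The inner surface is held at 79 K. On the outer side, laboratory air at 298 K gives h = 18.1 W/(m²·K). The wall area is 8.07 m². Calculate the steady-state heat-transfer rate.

Treating each layer as a thermal resistance in series:
R_carbon steel = L/(kA) = 0.0042/(48.1×8.07) = 1.082×10^-5 K/W
R_evacuated perlite = L/(kA) = 0.04/(0.00283×8.07) = 1.751 K/W
R_aluminium = L/(kA) = 0.0051/(217×8.07) = 2.912×10^-6 K/W
R_outer film = 1/(h_o·A) = 1/(18.1×8.07) = 0.006846 K/W
R_total = 1.758 K/W
Q = ΔT / R_total = 219 / 1.758

Q ≈ 125 W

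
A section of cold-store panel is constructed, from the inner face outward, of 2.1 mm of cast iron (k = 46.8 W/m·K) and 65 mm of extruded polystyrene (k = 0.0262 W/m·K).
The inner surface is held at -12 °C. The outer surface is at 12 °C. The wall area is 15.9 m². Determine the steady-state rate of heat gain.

Treating each layer as a thermal resistance in series:
R_cast iron = L/(kA) = 0.0021/(46.8×15.9) = 2.822×10^-6 K/W
R_extruded polystyrene = L/(kA) = 0.065/(0.0262×15.9) = 0.156 K/W
R_total = 0.156 K/W
Q = ΔT / R_total = 24 / 0.156

Q ≈ 154 W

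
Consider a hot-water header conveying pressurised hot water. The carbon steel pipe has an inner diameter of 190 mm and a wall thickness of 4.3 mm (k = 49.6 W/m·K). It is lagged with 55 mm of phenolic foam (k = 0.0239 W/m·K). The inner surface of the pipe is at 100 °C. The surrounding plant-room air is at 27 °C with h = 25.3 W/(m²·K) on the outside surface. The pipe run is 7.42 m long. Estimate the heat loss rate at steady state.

Q ≈ 182 W

Radial resistances (cylindrical: R_cond = ln(r_o/r_i)/(2πkL), R_conv = 1/(h·2πrL)):
R_carbon steel pipe wall = ln(99.3/95)/(2π×49.6×7.42) = 1.914×10^-5 K/W
R_phenolic foam = ln(154.3/99.3)/(2π×0.0239×7.42) = 0.3956 K/W
R_outer film = 1/(h_o·2πr_oL) = 1/(25.3×2π×0.1543×7.42) = 0.005495 K/W
R_total = 0.4011 K/W
Q = ΔT/R_total = 73/0.4011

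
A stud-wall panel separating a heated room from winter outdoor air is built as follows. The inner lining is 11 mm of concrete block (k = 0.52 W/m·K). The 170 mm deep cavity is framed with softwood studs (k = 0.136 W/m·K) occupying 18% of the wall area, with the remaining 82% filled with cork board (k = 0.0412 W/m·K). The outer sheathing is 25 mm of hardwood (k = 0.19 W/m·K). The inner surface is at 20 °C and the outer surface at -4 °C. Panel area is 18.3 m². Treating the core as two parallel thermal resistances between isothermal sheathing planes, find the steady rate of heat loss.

Sheathing layers in series; stud and cavity paths in parallel between them.
R_inner = 0.011/(0.52×18.3) = 0.001156 K/W
R_stud  = 0.17/(0.136×0.18×18.3) = 0.3795 K/W
R_cav   = 0.17/(0.0412×0.82×18.3) = 0.275 K/W
1/R_core = 1/R_stud + 1/R_cav → R_core = 0.1594 K/W
R_outer = 0.025/(0.19×18.3) = 0.00719 K/W
R_total = 0.1678 K/W
Q = ΔT/R_total = 24/0.1678

Q ≈ 143 W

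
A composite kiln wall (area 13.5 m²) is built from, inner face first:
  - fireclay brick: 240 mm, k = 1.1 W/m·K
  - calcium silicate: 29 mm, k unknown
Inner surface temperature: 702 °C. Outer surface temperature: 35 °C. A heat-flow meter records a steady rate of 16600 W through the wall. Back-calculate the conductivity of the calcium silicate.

k ≈ 0.0894 W/(m·K)

Series thermal resistances:
R_fireclay brick = L/(kA) = 0.24/(1.1×13.5) = 0.01616 K/W
Sum of known resistances R_other = 0.01616 K/W
Total R = ΔT/Q = 667/16600 = 0.04018 K/W
R_calcium silicate = R_total − R_other = 0.02402 K/W
k = L/(R·A) = 0.029/(0.02402×13.5)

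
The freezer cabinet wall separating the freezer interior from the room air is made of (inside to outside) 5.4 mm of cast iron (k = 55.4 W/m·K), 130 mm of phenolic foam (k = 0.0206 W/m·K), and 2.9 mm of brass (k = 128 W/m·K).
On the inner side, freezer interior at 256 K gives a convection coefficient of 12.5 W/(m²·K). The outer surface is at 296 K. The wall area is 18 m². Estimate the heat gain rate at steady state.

Q ≈ 113 W

Treating each layer as a thermal resistance in series:
R_inner film = 1/(h_i·A) = 1/(12.5×18) = 0.004444 K/W
R_cast iron = L/(kA) = 0.0054/(55.4×18) = 5.415×10^-6 K/W
R_phenolic foam = L/(kA) = 0.13/(0.0206×18) = 0.3506 K/W
R_brass = L/(kA) = 0.0029/(128×18) = 1.259×10^-6 K/W
R_total = 0.355 K/W
Q = ΔT / R_total = 40 / 0.355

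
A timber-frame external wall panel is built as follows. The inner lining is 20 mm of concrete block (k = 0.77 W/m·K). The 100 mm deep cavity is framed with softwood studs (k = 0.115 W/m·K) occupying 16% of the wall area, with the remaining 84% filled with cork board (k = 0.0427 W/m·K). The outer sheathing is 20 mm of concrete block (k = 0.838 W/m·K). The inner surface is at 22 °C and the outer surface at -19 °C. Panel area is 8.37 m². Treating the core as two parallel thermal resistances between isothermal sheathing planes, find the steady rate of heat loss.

Q ≈ 181 W

Sheathing layers in series; stud and cavity paths in parallel between them.
R_inner = 0.02/(0.77×8.37) = 0.003103 K/W
R_stud  = 0.1/(0.115×0.16×8.37) = 0.6493 K/W
R_cav   = 0.1/(0.0427×0.84×8.37) = 0.3331 K/W
1/R_core = 1/R_stud + 1/R_cav → R_core = 0.2202 K/W
R_outer = 0.02/(0.838×8.37) = 0.002851 K/W
R_total = 0.2261 K/W
Q = ΔT/R_total = 41/0.2261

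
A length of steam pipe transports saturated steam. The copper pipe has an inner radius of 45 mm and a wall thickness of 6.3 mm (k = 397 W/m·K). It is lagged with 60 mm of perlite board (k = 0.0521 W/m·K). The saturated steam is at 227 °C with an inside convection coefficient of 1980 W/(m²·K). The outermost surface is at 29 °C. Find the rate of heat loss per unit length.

For a radial system each layer contributes R = ln(r_out/r_in)/(2πkL); films add R = 1/(hA).
R_inner film = 1/(h_i·2πr₁L) = 1/(1980×2π×0.045×1) = 0.001786 K/W
R_copper pipe wall = ln(51.3/45)/(2π×397×1) = 5.253×10^-5 K/W
R_perlite board = ln(111.3/51.3)/(2π×0.0521×1) = 2.366 K/W
R_total = 2.368 K/W
Q = ΔT/R_total = 198/2.368

q′ ≈ 83.6 W/m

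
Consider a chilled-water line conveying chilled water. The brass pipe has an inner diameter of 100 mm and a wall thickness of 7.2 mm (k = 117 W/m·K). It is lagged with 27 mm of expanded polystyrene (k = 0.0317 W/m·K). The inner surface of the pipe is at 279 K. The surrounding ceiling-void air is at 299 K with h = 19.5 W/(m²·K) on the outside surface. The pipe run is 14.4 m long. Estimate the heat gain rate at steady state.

Radial resistances (cylindrical: R_cond = ln(r_o/r_i)/(2πkL), R_conv = 1/(h·2πrL)):
R_brass pipe wall = ln(57.2/50)/(2π×117×14.4) = 1.271×10^-5 K/W
R_expanded polystyrene = ln(84.2/57.2)/(2π×0.0317×14.4) = 0.1348 K/W
R_outer film = 1/(h_o·2πr_oL) = 1/(19.5×2π×0.0842×14.4) = 0.006731 K/W
R_total = 0.1415 K/W
Q = ΔT/R_total = 20/0.1415

Q ≈ 141 W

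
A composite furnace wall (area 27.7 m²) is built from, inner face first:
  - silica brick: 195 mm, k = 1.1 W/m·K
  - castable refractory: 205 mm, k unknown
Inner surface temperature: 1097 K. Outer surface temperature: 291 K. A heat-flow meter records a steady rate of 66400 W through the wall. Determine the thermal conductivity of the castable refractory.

k ≈ 1.29 W/(m·K)

Treating each layer as a thermal resistance in series:
R_silica brick = L/(kA) = 0.195/(1.1×27.7) = 0.0064 K/W
Sum of known resistances R_other = 0.0064 K/W
Total R = ΔT/Q = 806/66400 = 0.01214 K/W
R_castable refractory = R_total − R_other = 0.005739 K/W
k = L/(R·A) = 0.205/(0.005739×27.7)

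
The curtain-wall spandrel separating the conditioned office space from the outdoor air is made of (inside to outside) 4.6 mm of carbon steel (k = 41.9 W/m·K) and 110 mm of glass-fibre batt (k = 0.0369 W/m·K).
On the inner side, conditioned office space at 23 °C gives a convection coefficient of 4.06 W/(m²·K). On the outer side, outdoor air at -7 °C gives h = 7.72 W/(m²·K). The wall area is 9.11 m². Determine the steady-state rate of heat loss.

Q ≈ 81.4 W

Thermal resistances in series:
R_inner film = 1/(h_i·A) = 1/(4.06×9.11) = 0.02704 K/W
R_carbon steel = L/(kA) = 0.0046/(41.9×9.11) = 1.205×10^-5 K/W
R_glass-fibre batt = L/(kA) = 0.11/(0.0369×9.11) = 0.3272 K/W
R_outer film = 1/(h_o·A) = 1/(7.72×9.11) = 0.01422 K/W
R_total = 0.3685 K/W
Q = ΔT / R_total = 30 / 0.3685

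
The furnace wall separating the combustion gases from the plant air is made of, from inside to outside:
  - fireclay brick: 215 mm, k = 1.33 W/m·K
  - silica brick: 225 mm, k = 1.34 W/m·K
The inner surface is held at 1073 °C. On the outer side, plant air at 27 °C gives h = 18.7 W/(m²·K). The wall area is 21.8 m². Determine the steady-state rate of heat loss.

Using the resistance-network approach (series):
R_fireclay brick = L/(kA) = 0.215/(1.33×21.8) = 0.007415 K/W
R_silica brick = L/(kA) = 0.225/(1.34×21.8) = 0.007702 K/W
R_outer film = 1/(h_o·A) = 1/(18.7×21.8) = 0.002453 K/W
R_total = 0.01757 K/W
Q = ΔT / R_total = 1046 / 0.01757

Q ≈ 59500 W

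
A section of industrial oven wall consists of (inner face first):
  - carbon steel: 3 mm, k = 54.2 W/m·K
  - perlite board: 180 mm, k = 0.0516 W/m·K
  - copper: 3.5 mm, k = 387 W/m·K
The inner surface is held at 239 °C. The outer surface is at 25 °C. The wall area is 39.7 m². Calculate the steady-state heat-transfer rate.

Thermal resistances in series:
R_carbon steel = L/(kA) = 0.003/(54.2×39.7) = 1.394×10^-6 K/W
R_perlite board = L/(kA) = 0.18/(0.0516×39.7) = 0.08787 K/W
R_copper = L/(kA) = 0.0035/(387×39.7) = 2.278×10^-7 K/W
R_total = 0.08787 K/W
Q = ΔT / R_total = 214 / 0.08787

Q ≈ 2440 W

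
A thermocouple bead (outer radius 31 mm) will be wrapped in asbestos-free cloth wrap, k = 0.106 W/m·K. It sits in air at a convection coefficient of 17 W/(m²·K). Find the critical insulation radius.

For a sphere r_cr = 2k/h = 2×0.106/17
r_cr = 12.5 mm; since the bare radius (31 mm) is above r_cr, any added insulation will reduce heat loss.

r_cr ≈ 12.5 mm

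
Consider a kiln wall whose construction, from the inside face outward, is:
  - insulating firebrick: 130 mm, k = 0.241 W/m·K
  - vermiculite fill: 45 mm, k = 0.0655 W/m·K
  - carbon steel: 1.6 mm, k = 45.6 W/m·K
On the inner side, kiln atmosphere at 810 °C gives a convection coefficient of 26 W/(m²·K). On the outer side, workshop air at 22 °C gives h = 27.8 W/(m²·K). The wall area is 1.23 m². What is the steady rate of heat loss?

Using the resistance-network approach (series):
R_inner film = 1/(h_i·A) = 1/(26×1.23) = 0.03127 K/W
R_insulating firebrick = L/(kA) = 0.13/(0.241×1.23) = 0.4386 K/W
R_vermiculite fill = L/(kA) = 0.045/(0.0655×1.23) = 0.5586 K/W
R_carbon steel = L/(kA) = 0.0016/(45.6×1.23) = 2.853×10^-5 K/W
R_outer film = 1/(h_o·A) = 1/(27.8×1.23) = 0.02924 K/W
R_total = 1.058 K/W
Q = ΔT / R_total = 788 / 1.058

Q ≈ 745 W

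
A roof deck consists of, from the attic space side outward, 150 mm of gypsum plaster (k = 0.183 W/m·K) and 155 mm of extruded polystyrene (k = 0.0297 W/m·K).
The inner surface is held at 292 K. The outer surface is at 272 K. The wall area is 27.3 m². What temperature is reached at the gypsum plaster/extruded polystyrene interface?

T ≈ 289 K

Thermal resistances in series:
R_gypsum plaster = L/(kA) = 0.15/(0.183×27.3) = 0.03002 K/W
R_extruded polystyrene = L/(kA) = 0.155/(0.0297×27.3) = 0.1912 K/W
R_total = 0.2212 K/W;  Q = ΔT/R_total = 20/0.2212 = 90.42 W
T_interface = T_inner − Q·ΣR(inner→interface) = 292 − 90.4×0.03002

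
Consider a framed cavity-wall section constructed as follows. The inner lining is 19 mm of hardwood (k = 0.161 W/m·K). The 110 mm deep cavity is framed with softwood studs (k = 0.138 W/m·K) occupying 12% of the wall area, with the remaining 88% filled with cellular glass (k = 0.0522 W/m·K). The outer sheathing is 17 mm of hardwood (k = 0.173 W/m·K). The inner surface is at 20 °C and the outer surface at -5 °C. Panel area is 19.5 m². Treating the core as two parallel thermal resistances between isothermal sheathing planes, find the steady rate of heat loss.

Sheathing layers in series; stud and cavity paths in parallel between them.
R_inner = 0.019/(0.161×19.5) = 0.006052 K/W
R_stud  = 0.11/(0.138×0.12×19.5) = 0.3406 K/W
R_cav   = 0.11/(0.0522×0.88×19.5) = 0.1228 K/W
1/R_core = 1/R_stud + 1/R_cav → R_core = 0.09026 K/W
R_outer = 0.017/(0.173×19.5) = 0.005039 K/W
R_total = 0.1014 K/W
Q = ΔT/R_total = 25/0.1014

Q ≈ 247 W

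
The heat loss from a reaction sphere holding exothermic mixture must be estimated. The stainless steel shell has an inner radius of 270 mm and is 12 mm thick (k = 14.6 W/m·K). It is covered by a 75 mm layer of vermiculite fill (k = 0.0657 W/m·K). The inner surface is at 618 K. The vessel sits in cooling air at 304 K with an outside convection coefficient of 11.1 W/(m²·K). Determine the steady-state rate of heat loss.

Q ≈ 327 W

For a spherical shell R = (1/r₁ − 1/r₂)/(4πk); film R = 1/(h·4πr²). In series:
R_stainless steel shell = (1/0.27 − 1/0.282)/(4π×14.6) = 8.59×10^-4 K/W
R_vermiculite fill = (1/0.282 − 1/0.357)/(4π×0.0657) = 0.9023 K/W
R_outer film = 1/(h·4πr_o²) = 1/(11.1×4π×0.357²) = 0.05625 K/W
R_total = 0.9594 K/W
Q = ΔT/R_total = 314/0.9594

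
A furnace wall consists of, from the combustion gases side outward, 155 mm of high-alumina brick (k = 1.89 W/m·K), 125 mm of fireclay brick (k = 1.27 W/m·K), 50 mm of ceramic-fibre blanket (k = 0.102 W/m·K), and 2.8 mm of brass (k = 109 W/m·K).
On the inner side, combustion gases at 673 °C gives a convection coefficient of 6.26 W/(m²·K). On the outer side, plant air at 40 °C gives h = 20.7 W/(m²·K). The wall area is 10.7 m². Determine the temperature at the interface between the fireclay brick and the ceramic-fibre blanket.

Treating each layer as a thermal resistance in series:
R_inner film = 1/(h_i·A) = 1/(6.26×10.7) = 0.01493 K/W
R_high-alumina brick = L/(kA) = 0.155/(1.89×10.7) = 0.007665 K/W
R_fireclay brick = L/(kA) = 0.125/(1.27×10.7) = 0.009199 K/W
R_ceramic-fibre blanket = L/(kA) = 0.05/(0.102×10.7) = 0.04581 K/W
R_brass = L/(kA) = 0.0028/(109×10.7) = 2.401×10^-6 K/W
R_outer film = 1/(h_o·A) = 1/(20.7×10.7) = 0.004515 K/W
R_total = 0.08212 K/W;  Q = ΔT/R_total = 633/0.08212 = 7708 W
T_interface = T_inner − Q·ΣR(inner→interface) = 673 − 7710×0.03179

T ≈ 428 °C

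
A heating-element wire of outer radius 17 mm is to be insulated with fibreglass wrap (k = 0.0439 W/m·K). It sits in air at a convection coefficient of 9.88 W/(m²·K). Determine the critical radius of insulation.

For a cylinder r_cr = k/h = 0.0439/9.88
r_cr = 4.44 mm; since the bare radius (17 mm) is above r_cr, any added insulation will reduce heat loss.

r_cr ≈ 4.44 mm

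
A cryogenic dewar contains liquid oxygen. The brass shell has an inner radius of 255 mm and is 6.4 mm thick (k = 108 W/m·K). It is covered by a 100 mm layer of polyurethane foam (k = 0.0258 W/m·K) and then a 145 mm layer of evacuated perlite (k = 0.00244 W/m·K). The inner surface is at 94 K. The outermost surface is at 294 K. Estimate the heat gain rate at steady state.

For a spherical shell R = (1/r₁ − 1/r₂)/(4πk); film R = 1/(h·4πr²). In series:
R_brass shell = (1/0.255 − 1/0.2614)/(4π×108) = 7.075×10^-5 K/W
R_polyurethane foam = (1/0.2614 − 1/0.3614)/(4π×0.0258) = 3.265 K/W
R_evacuated perlite = (1/0.3614 − 1/0.5064)/(4π×0.00244) = 25.84 K/W
R_total = 29.1 K/W
Q = ΔT/R_total = 200/29.1

Q ≈ 6.87 W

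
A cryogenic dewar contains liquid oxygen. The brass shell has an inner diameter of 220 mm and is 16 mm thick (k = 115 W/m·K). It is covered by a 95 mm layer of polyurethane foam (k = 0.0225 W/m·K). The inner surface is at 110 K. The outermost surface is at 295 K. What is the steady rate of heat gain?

Radial (spherical) resistances in series:
R_brass shell = (1/0.11 − 1/0.126)/(4π×115) = 7.988×10^-4 K/W
R_polyurethane foam = (1/0.126 − 1/0.221)/(4π×0.0225) = 12.07 K/W
R_total = 12.07 K/W
Q = ΔT/R_total = 185/12.07

Q ≈ 15.3 W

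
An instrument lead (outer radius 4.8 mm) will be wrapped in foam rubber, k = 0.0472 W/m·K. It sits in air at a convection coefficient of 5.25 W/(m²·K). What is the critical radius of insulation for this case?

r_cr ≈ 8.99 mm

For a cylinder r_cr = k/h = 0.0472/5.25
r_cr = 8.99 mm; since the bare radius (4.8 mm) is below r_cr, adding a thin layer of insulation will *increase* heat loss.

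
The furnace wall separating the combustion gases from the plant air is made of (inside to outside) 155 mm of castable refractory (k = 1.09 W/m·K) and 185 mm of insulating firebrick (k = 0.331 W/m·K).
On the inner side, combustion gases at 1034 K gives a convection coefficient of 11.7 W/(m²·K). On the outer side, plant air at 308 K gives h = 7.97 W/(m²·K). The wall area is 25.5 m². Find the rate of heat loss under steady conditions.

Model the wall as resistances in series:
R_inner film = 1/(h_i·A) = 1/(11.7×25.5) = 0.003352 K/W
R_castable refractory = L/(kA) = 0.155/(1.09×25.5) = 0.005577 K/W
R_insulating firebrick = L/(kA) = 0.185/(0.331×25.5) = 0.02192 K/W
R_outer film = 1/(h_o·A) = 1/(7.97×25.5) = 0.00492 K/W
R_total = 0.03577 K/W
Q = ΔT / R_total = 726 / 0.03577

Q ≈ 20300 W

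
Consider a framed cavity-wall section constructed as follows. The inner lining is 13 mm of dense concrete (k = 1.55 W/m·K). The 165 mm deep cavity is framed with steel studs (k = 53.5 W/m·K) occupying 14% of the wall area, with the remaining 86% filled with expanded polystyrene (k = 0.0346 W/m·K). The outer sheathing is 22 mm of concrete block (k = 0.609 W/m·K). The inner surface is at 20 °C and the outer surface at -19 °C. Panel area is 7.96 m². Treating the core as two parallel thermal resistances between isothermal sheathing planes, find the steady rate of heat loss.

Q ≈ 4670 W

Sheathing layers in series; stud and cavity paths in parallel between them.
R_inner = 0.013/(1.55×7.96) = 0.001054 K/W
R_stud  = 0.165/(53.5×0.14×7.96) = 0.002768 K/W
R_cav   = 0.165/(0.0346×0.86×7.96) = 0.6966 K/W
1/R_core = 1/R_stud + 1/R_cav → R_core = 0.002757 K/W
R_outer = 0.022/(0.609×7.96) = 0.004538 K/W
R_total = 0.008349 K/W
Q = ΔT/R_total = 39/0.008349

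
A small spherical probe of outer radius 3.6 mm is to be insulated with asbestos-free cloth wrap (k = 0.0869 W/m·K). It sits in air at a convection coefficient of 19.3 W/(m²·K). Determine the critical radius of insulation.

For a sphere r_cr = 2k/h = 2×0.0869/19.3
r_cr = 9.01 mm; since the bare radius (3.6 mm) is below r_cr, adding a thin layer of insulation will *increase* heat loss.

r_cr ≈ 9.01 mm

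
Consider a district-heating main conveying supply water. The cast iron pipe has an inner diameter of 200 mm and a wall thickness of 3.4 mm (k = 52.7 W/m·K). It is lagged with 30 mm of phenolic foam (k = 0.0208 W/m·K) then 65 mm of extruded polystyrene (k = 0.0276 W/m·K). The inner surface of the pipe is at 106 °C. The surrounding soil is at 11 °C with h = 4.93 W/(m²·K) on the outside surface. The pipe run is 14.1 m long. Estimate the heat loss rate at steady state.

Treating each annulus and film as a series resistance:
R_cast iron pipe wall = ln(103.4/100)/(2π×52.7×14.1) = 7.161×10^-6 K/W
R_phenolic foam = ln(133.4/103.4)/(2π×0.0208×14.1) = 0.1382 K/W
R_extruded polystyrene = ln(198.4/133.4)/(2π×0.0276×14.1) = 0.1623 K/W
R_outer film = 1/(h_o·2πr_oL) = 1/(4.93×2π×0.1984×14.1) = 0.01154 K/W
R_total = 0.3121 K/W
Q = ΔT/R_total = 95/0.3121

Q ≈ 304 W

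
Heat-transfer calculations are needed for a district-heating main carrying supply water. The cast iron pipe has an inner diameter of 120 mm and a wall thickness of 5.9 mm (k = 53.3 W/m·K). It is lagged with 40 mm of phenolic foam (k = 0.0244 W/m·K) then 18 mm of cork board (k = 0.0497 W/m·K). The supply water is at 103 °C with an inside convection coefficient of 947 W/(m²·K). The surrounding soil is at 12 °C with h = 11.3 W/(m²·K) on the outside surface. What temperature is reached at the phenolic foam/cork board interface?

T ≈ 27.1 °C

Per-layer cylindrical resistances, series-summed:
R_inner film = 1/(h_i·2πr₁L) = 1/(947×2π×0.06×1) = 0.002801 K/W
R_cast iron pipe wall = ln(65.9/60)/(2π×53.3×1) = 2.801×10^-4 K/W
R_phenolic foam = ln(105.9/65.9)/(2π×0.0244×1) = 3.094 K/W
R_cork board = ln(123.9/105.9)/(2π×0.0497×1) = 0.5027 K/W
R_outer film = 1/(h_o·2πr_oL) = 1/(11.3×2π×0.1239×1) = 0.1137 K/W
R_total = 3.714 K/W
Q = ΔT/R_total = 91/3.714
Q = 24.5 W/m
T_interface = T_inner − Q·ΣR(inner→interface) = 103 − 24.5×3.097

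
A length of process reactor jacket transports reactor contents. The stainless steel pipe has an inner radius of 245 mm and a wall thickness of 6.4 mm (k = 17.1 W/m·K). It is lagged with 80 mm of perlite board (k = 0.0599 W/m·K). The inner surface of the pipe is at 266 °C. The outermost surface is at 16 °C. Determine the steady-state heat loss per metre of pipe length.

For a radial system each layer contributes R = ln(r_out/r_in)/(2πkL); films add R = 1/(hA).
R_stainless steel pipe wall = ln(251.4/245)/(2π×17.1×1) = 2.4×10^-4 K/W
R_perlite board = ln(331.4/251.4)/(2π×0.0599×1) = 0.7341 K/W
R_total = 0.7343 K/W
Q = ΔT/R_total = 250/0.7343

q′ ≈ 340 W/m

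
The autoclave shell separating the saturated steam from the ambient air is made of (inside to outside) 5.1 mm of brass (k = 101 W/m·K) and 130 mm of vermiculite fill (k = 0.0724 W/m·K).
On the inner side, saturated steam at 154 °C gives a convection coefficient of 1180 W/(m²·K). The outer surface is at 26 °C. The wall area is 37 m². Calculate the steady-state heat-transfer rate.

Model the wall as resistances in series:
R_inner film = 1/(h_i·A) = 1/(1180×37) = 2.29×10^-5 K/W
R_brass = L/(kA) = 0.0051/(101×37) = 1.365×10^-6 K/W
R_vermiculite fill = L/(kA) = 0.13/(0.0724×37) = 0.04853 K/W
R_total = 0.04855 K/W
Q = ΔT / R_total = 128 / 0.04855

Q ≈ 2640 W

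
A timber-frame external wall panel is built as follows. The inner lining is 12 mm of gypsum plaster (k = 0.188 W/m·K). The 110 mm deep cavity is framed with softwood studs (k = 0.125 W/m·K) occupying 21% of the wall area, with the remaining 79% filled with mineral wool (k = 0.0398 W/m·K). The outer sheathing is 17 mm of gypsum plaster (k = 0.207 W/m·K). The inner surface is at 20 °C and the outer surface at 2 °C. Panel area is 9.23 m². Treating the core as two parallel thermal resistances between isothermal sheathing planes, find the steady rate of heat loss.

Q ≈ 80.9 W

Sheathing layers in series; stud and cavity paths in parallel between them.
R_inner = 0.012/(0.188×9.23) = 0.006915 K/W
R_stud  = 0.11/(0.125×0.21×9.23) = 0.454 K/W
R_cav   = 0.11/(0.0398×0.79×9.23) = 0.379 K/W
1/R_core = 1/R_stud + 1/R_cav → R_core = 0.2066 K/W
R_outer = 0.017/(0.207×9.23) = 0.008898 K/W
R_total = 0.2224 K/W
Q = ΔT/R_total = 18/0.2224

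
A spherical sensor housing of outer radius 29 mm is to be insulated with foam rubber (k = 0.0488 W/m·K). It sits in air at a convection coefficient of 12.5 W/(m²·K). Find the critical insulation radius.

For a sphere r_cr = 2k/h = 2×0.0488/12.5
r_cr = 7.81 mm; since the bare radius (29 mm) is above r_cr, any added insulation will reduce heat loss.

r_cr ≈ 7.81 mm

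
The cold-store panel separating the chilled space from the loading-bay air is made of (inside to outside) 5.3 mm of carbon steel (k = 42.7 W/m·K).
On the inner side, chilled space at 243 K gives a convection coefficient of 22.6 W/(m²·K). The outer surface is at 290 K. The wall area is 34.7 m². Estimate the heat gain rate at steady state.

Q ≈ 36800 W

Series thermal resistances:
R_inner film = 1/(h_i·A) = 1/(22.6×34.7) = 0.001275 K/W
R_carbon steel = L/(kA) = 0.0053/(42.7×34.7) = 3.577×10^-6 K/W
R_total = 0.001279 K/W
Q = ΔT / R_total = 47 / 0.001279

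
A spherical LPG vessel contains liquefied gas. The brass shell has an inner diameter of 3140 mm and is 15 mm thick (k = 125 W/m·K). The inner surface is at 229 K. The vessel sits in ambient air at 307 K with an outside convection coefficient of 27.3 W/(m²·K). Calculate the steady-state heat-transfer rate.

For a spherical shell R = (1/r₁ − 1/r₂)/(4πk); film R = 1/(h·4πr²). In series:
R_brass shell = (1/1.57 − 1/1.585)/(4π×125) = 3.837×10^-6 K/W
R_outer film = 1/(h·4πr_o²) = 1/(27.3×4π×1.585²) = 0.00116 K/W
R_total = 0.001164 K/W
Q = ΔT/R_total = 78/0.001164

Q ≈ 67000 W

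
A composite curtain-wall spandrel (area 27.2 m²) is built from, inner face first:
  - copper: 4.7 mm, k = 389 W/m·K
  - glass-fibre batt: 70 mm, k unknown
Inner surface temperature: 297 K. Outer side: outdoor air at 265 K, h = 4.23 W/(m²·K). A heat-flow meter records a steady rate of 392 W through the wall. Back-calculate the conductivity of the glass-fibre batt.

Model the wall as resistances in series:
R_copper = L/(kA) = 0.0047/(389×27.2) = 4.442×10^-7 K/W
R_outer film = 1/(h_o·A) = 1/(4.23×27.2) = 0.008691 K/W
Sum of known resistances R_other = 0.008692 K/W
Total R = ΔT/Q = 32/392 = 0.08163 K/W
R_glass-fibre batt = R_total − R_other = 0.07294 K/W
k = L/(R·A) = 0.07/(0.07294×27.2)

k ≈ 0.0353 W/(m·K)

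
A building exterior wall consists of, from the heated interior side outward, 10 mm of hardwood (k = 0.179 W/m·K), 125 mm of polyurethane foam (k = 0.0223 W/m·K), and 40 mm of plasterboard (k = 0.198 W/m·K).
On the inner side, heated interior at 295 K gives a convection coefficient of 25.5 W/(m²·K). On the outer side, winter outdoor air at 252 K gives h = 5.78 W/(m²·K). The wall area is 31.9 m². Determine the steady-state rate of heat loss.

Thermal resistances in series:
R_inner film = 1/(h_i·A) = 1/(25.5×31.9) = 0.001229 K/W
R_hardwood = L/(kA) = 0.01/(0.179×31.9) = 0.001751 K/W
R_polyurethane foam = L/(kA) = 0.125/(0.0223×31.9) = 0.1757 K/W
R_plasterboard = L/(kA) = 0.04/(0.198×31.9) = 0.006333 K/W
R_outer film = 1/(h_o·A) = 1/(5.78×31.9) = 0.005424 K/W
R_total = 0.1905 K/W
Q = ΔT / R_total = 43 / 0.1905

Q ≈ 226 W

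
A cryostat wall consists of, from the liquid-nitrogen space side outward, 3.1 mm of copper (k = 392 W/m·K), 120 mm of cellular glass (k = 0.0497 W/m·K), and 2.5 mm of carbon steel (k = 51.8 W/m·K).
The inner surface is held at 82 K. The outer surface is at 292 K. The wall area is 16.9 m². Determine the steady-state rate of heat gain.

Q ≈ 1470 W

Model the wall as resistances in series:
R_copper = L/(kA) = 0.0031/(392×16.9) = 4.679×10^-7 K/W
R_cellular glass = L/(kA) = 0.12/(0.0497×16.9) = 0.1429 K/W
R_carbon steel = L/(kA) = 0.0025/(51.8×16.9) = 2.856×10^-6 K/W
R_total = 0.1429 K/W
Q = ΔT / R_total = 210 / 0.1429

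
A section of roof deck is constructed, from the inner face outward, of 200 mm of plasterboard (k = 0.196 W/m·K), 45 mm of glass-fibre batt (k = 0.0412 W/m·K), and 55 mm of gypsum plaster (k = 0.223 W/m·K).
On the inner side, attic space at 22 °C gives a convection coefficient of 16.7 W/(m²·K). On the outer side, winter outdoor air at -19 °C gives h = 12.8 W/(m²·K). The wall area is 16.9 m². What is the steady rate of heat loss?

Q ≈ 277 W

Thermal resistances in series:
R_inner film = 1/(h_i·A) = 1/(16.7×16.9) = 0.003543 K/W
R_plasterboard = L/(kA) = 0.2/(0.196×16.9) = 0.06038 K/W
R_glass-fibre batt = L/(kA) = 0.045/(0.0412×16.9) = 0.06463 K/W
R_gypsum plaster = L/(kA) = 0.055/(0.223×16.9) = 0.01459 K/W
R_outer film = 1/(h_o·A) = 1/(12.8×16.9) = 0.004623 K/W
R_total = 0.1478 K/W
Q = ΔT / R_total = 41 / 0.1478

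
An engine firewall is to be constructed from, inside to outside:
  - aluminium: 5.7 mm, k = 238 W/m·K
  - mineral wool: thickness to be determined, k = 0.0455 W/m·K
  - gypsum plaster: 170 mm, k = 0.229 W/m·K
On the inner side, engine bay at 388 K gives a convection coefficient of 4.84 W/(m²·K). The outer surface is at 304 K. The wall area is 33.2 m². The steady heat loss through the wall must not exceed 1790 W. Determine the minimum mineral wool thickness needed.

Series thermal resistances:
R_inner film = 1/(h_i·A) = 1/(4.84×33.2) = 0.006223 K/W
R_aluminium = L/(kA) = 0.0057/(238×33.2) = 7.214×10^-7 K/W
R_gypsum plaster = L/(kA) = 0.17/(0.229×33.2) = 0.02236 K/W
Sum of the known resistances R_other = 0.02858 K/W
Required total resistance R_tot = ΔT/Q_allow = 84/1790 = 0.04693 K/W
R_mineral wool = R_tot − R_other = 0.01834 K/W
L = R·k·A = 0.01834×0.0455×33.2

L ≈ 27.7 mm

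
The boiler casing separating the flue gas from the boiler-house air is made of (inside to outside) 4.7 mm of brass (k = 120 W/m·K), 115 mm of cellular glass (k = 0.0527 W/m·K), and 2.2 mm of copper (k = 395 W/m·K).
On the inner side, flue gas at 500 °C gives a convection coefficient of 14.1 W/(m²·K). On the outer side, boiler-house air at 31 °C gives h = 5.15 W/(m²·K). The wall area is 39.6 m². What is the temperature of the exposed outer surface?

T ≈ 68.2 °C

Series thermal resistances:
R_inner film = 1/(h_i·A) = 1/(14.1×39.6) = 0.001791 K/W
R_brass = L/(kA) = 0.0047/(120×39.6) = 9.891×10^-7 K/W
R_cellular glass = L/(kA) = 0.115/(0.0527×39.6) = 0.05511 K/W
R_copper = L/(kA) = 0.0022/(395×39.6) = 1.406×10^-7 K/W
R_outer film = 1/(h_o·A) = 1/(5.15×39.6) = 0.004903 K/W
R_total = 0.0618 K/W;  Q = ΔT/R_total = 469/0.0618 = 7589 W
T_interface = T_inner − Q·ΣR(inner→interface) = 500 − 7590×0.0569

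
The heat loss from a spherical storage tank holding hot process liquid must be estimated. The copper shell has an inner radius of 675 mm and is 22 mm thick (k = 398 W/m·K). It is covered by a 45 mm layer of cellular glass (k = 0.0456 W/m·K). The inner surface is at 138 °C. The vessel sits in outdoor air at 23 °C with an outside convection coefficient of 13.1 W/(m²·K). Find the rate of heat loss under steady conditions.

Q ≈ 706 W

Radial (spherical) resistances in series:
R_copper shell = (1/0.675 − 1/0.697)/(4π×398) = 9.35×10^-6 K/W
R_cellular glass = (1/0.697 − 1/0.742)/(4π×0.0456) = 0.1518 K/W
R_outer film = 1/(h·4πr_o²) = 1/(13.1×4π×0.742²) = 0.01103 K/W
R_total = 0.1629 K/W
Q = ΔT/R_total = 115/0.1629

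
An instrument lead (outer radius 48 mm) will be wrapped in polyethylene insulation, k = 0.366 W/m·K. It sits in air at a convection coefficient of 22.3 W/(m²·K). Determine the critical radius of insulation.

r_cr ≈ 16.4 mm

For a cylinder r_cr = k/h = 0.366/22.3
r_cr = 16.4 mm; since the bare radius (48 mm) is above r_cr, any added insulation will reduce heat loss.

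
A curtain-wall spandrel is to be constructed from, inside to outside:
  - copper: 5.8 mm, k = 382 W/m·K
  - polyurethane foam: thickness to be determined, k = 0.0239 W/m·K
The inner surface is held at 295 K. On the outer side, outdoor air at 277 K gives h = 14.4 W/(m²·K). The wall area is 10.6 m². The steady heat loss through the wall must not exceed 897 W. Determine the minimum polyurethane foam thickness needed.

L ≈ 3.42 mm

Using the resistance-network approach (series):
R_copper = L/(kA) = 0.0058/(382×10.6) = 1.432×10^-6 K/W
R_outer film = 1/(h_o·A) = 1/(14.4×10.6) = 0.006551 K/W
Sum of the known resistances R_other = 0.006553 K/W
Required total resistance R_tot = ΔT/Q_allow = 18/897 = 0.02007 K/W
R_polyurethane foam = R_tot − R_other = 0.01351 K/W
L = R·k·A = 0.01351×0.0239×10.6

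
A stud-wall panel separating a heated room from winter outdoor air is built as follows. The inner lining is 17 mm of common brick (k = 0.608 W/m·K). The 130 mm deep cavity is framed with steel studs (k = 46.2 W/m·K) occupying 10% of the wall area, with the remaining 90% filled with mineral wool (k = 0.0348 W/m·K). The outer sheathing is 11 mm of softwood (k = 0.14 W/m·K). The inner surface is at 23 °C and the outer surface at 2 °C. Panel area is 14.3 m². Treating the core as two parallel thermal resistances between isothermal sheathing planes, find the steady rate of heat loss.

Sheathing layers in series; stud and cavity paths in parallel between them.
R_inner = 0.017/(0.608×14.3) = 0.001955 K/W
R_stud  = 0.13/(46.2×0.1×14.3) = 0.001968 K/W
R_cav   = 0.13/(0.0348×0.9×14.3) = 0.2903 K/W
1/R_core = 1/R_stud + 1/R_cav → R_core = 0.001954 K/W
R_outer = 0.011/(0.14×14.3) = 0.005495 K/W
R_total = 0.009404 K/W
Q = ΔT/R_total = 21/0.009404

Q ≈ 2230 W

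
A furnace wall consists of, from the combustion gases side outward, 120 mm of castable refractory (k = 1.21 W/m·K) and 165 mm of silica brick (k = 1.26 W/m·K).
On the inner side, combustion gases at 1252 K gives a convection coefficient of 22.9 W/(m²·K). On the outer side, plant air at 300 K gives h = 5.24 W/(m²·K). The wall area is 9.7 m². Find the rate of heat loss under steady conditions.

Q ≈ 19900 W

Using the resistance-network approach (series):
R_inner film = 1/(h_i·A) = 1/(22.9×9.7) = 0.004502 K/W
R_castable refractory = L/(kA) = 0.12/(1.21×9.7) = 0.01022 K/W
R_silica brick = L/(kA) = 0.165/(1.26×9.7) = 0.0135 K/W
R_outer film = 1/(h_o·A) = 1/(5.24×9.7) = 0.01967 K/W
R_total = 0.0479 K/W
Q = ΔT / R_total = 952 / 0.0479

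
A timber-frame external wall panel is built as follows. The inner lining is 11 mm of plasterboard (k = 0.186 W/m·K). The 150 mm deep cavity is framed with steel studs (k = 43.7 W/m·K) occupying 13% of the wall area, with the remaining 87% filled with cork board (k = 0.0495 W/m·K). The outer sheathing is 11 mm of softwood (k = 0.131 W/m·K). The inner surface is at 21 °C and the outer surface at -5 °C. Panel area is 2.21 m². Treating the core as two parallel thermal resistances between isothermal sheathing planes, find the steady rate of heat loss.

Q ≈ 339 W

Sheathing layers in series; stud and cavity paths in parallel between them.
R_inner = 0.011/(0.186×2.21) = 0.02676 K/W
R_stud  = 0.15/(43.7×0.13×2.21) = 0.01195 K/W
R_cav   = 0.15/(0.0495×0.87×2.21) = 1.576 K/W
1/R_core = 1/R_stud + 1/R_cav → R_core = 0.01186 K/W
R_outer = 0.011/(0.131×2.21) = 0.038 K/W
R_total = 0.07661 K/W
Q = ΔT/R_total = 26/0.07661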